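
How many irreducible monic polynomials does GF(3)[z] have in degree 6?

Gauss's count: N_{3}(6) = (1/6) Σ_{d|6} μ(6/d)·3^d.
Divisors of 6: 1, 2, 3, 6; μ(6/d) for each: 1, -1, -1, 1.
Σ = 3^1 − 3^2 − 3^3 + 3^6 = 696.
N = 696/6 = 116.

116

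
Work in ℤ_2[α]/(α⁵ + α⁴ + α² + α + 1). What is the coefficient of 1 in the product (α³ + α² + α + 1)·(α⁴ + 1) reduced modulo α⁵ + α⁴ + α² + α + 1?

0

Multiply in ℤ_2[α]: (α³ + α² + α + 1)·(α⁴ + 1) = α⁷ + α⁶ + α⁵ + α⁴ + α³ + α² + α + 1.
Reduce using α⁵ ≡ α⁴ + α² + α + 1 (mod α⁵ + α⁴ + α² + α + 1).
Reduced: α⁴ + α².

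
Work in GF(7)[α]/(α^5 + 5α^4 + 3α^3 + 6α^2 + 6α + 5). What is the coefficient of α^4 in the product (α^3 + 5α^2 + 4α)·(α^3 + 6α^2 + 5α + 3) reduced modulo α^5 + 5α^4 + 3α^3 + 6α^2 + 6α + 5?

6

Multiply in GF(7)[α]: (α^3 + 5α^2 + 4α)·(α^3 + 6α^2 + 5α + 3) = α^6 + 4α^5 + 4α^4 + 3α^3 + 5α.
Reduce using α^5 ≡ 2α^4 + 4α^3 + α^2 + α + 2 (mod α^5 + 5α^4 + 3α^3 + 6α^2 + 6α + 5).
Reduced: 6α^4 + 6α + 5.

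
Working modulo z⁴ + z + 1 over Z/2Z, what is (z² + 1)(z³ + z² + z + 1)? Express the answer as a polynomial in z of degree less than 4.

z^2 + z

Multiply in Z/2Z[z]: (z² + 1)·(z³ + z² + z + 1) = z⁵ + z⁴ + z + 1.
Reduce using z⁴ ≡ z + 1 (mod z⁴ + z + 1).
Reduced: z² + z.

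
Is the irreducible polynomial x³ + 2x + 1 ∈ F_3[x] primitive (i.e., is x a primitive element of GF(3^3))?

Write f(x) = x³ + 2x + 1.
|GF(3^3)^×| = 3^3 − 1 = 26. Prime factorization: 26 = 2·13.
f is primitive ⇔ x has order 26 in GF(3)[x]/(f), i.e. x^(26/q) ≠ 1 for each prime q | 26.
x^(13) mod f = 2.
x^(2) mod f = x².
None equal 1, so x has full order 26; f is primitive.

Yes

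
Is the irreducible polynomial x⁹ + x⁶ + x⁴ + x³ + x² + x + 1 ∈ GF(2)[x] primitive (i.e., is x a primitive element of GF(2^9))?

Write f(x) = x⁹ + x⁶ + x⁴ + x³ + x² + x + 1.
|GF(2^9)^×| = 2^9 − 1 = 511. Prime factorization: 511 = 7·73.
f is primitive ⇔ x has order 511 in GF(2)[x]/(f), i.e. x^(511/q) ≠ 1 for each prime q | 511.
x^(73) mod f = x⁸ + x⁵ + x².
x^(7) mod f = x⁷.
None equal 1, so x has full order 511; f is primitive.

Yes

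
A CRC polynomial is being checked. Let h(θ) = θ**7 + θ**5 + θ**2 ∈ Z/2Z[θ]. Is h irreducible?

Check for roots in Z/2Z: h(0) = 0 → root; h(1) = 1.
h(0) = 0, so (θ) divides h(θ); h is reducible.

No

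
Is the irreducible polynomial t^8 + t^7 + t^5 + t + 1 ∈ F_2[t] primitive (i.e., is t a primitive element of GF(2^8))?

No

Write f(t) = t^8 + t^7 + t^5 + t + 1.
|GF(2^8)^×| = 2^8 − 1 = 255. Prime factorization: 255 = 3·5·17.
f is primitive ⇔ t has order 255 in GF(2)[t]/(f), i.e. t^(255/q) ≠ 1 for each prime q | 255.
t^(85) mod f = 1
t^(51) mod f = t^6 + t^4 + t^3 + t.
t^(15) mod f = t^5 + t^4 + t^3.
Since t^(85) = 1, the order of t divides 85 < 255; not primitive.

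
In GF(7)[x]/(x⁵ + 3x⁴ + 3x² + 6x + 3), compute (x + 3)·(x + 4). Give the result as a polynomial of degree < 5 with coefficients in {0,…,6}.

Multiply in GF(7)[x]: (x + 3)·(x + 4) = x² + 5.
Reduced: x² + 5.

x^2 + 5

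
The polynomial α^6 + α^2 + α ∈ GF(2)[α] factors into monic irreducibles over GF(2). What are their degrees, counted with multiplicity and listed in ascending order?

1, 2, 3

Write h(α) = α^6 + α^2 + α.
Roots in GF(2): h(0) = 0 → root; h(1) = 1.
Linear factors from roots: (α).
Complete factorization: h(α) = (α)·(α^2 + α + 1)·(α^3 + α^2 + 1).
Factor degrees with multiplicity: 1 + 2 + 3 = 6.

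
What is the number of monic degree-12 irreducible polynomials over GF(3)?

44220

Gauss's count: N_{3}(12) = (1/12) Σ_{d|12} μ(12/d)·3^d.
Divisors of 12: 1, 2, 3, 4, 6, 12; μ(12/d) for each: 0, 1, 0, -1, -1, 1.
Σ = 3^2 − 3^4 − 3^6 + 3^12 = 530640.
N = 530640/12 = 44220.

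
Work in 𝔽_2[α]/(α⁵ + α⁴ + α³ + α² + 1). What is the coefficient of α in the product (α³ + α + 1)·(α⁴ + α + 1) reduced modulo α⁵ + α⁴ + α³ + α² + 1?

Multiply in 𝔽_2[α]: (α³ + α + 1)·(α⁴ + α + 1) = α⁷ + α⁵ + α³ + α² + 1.
Reduce using α⁵ ≡ α⁴ + α³ + α² + 1 (mod α⁵ + α⁴ + α³ + α² + 1).
Reduced: α⁴ + α³ + α² + α.

1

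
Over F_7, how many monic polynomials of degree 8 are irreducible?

By the necklace-counting formula, N_7(8) = (1/8) Σ_{d|8} μ(8/d)·7^d.
Divisors of 8: 1, 2, 4, 8; μ(8/d) for each: 0, 0, -1, 1.
Σ = − 7^4 + 7^8 = 5762400.
N = 5762400/8 = 720300.

720300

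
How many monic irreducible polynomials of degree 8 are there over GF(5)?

The number of monic irreducibles of degree 8 over GF(5) is (1/8)·Σ_{d∣8} μ(8/d) 5^d.
Divisors of 8: 1, 2, 4, 8; μ(8/d) for each: 0, 0, -1, 1.
Σ = − 5^4 + 5^8 = 390000.
N = 390000/8 = 48750.

48750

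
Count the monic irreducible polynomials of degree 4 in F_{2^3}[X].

1008

x^(8^4) − x is the product of all monic irreducibles of degree dividing 4; Möbius inversion gives N = (1/4) Σ μ(4/d)·8^d.
Divisors of 4: 1, 2, 4; μ(4/d) for each: 0, -1, 1.
Σ = − 8^2 + 8^4 = 4032.
N = 4032/4 = 1008.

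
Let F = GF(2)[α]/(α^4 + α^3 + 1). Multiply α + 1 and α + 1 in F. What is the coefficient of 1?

1

Multiply in GF(2)[α]: (α + 1)·(α + 1) = α^2 + 1.
Reduced: α^2 + 1.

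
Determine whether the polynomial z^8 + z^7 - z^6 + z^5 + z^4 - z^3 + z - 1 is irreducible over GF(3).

Yes

Write P(z) = z^8 + z^7 - z^6 + z^5 + z^4 - z^3 + z - 1.
Check for roots in GF(3): P(0) = 2; P(1) = 2; P(2) = 1.
No roots, so no linear factors.
Monic irreducibles of degree 2 over GF(3): z^2 + 1, z^2 + z - 1, z^2 - z - 1.
None of them divide P (all give nonzero remainder).
Degree-3 irreducible divisors: test the 8 monic irreducibles of degree 3 over GF(3).
None of them divide P (all give nonzero remainder).
Degree-4 irreducible divisors: test the 18 monic irreducibles of degree 4 over GF(3).
None of them divide P (all give nonzero remainder).
No irreducible factor of degree ≤ 4 exists, so P is irreducible over GF(3).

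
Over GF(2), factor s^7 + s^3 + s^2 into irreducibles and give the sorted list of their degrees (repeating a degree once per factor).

Write h(s) = s^7 + s^3 + s^2.
Roots in GF(2): h(0) = 0 → root; h(1) = 1.
Linear factors from roots: (s).
Complete factorization: h(s) = (s)^2·(s^2 + s + 1)·(s^3 + s^2 + 1).
Factor degrees with multiplicity: 1 + 1 + 2 + 3 = 7.

1, 1, 2, 3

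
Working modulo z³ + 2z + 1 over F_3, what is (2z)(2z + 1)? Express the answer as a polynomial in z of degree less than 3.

z^2 + 2z

Multiply in F_3[z]: (2z)·(2z + 1) = z² + 2z.
Reduced: z² + 2z.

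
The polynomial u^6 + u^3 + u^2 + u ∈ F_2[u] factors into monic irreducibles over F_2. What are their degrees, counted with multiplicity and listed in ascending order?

1, 1, 1, 3

Write g(u) = u^6 + u^3 + u^2 + u.
Roots in F_2: g(0) = 0 → root; g(1) = 0 → root.
Linear factors from roots: (u), (u + 1).
Complete factorization: g(u) = (u)·(u + 1)^2·(u^3 + u + 1).
Factor degrees with multiplicity: 1 + 1 + 1 + 3 = 6.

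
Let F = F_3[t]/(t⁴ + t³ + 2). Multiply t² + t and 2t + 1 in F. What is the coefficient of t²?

0

Multiply in F_3[t]: (t² + t)·(2t + 1) = 2t³ + t.
Reduced: 2t³ + t.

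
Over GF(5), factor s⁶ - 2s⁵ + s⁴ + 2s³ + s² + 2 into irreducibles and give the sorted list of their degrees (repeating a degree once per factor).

1, 1, 4

Write h(s) = s⁶ - 2s⁵ + s⁴ + 2s³ + s² + 2.
Roots in GF(5): h(0) = 2; h(1) = 0 → root; h(2) = 3; h(3) = 4; h(4) = 0 → root.
Linear factors from roots: (s - 1), (s + 1).
Complete factorization: h(s) = (s + 1)·(s - 1)·(s⁴ - 2s³ + 2s² - 2).
Factor degrees with multiplicity: 1 + 1 + 4 = 6.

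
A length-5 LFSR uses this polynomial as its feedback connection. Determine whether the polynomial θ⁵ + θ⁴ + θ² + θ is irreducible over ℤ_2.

Write P(θ) = θ⁵ + θ⁴ + θ² + θ.
Check for roots in ℤ_2: P(0) = 0 → root; P(1) = 0 → root.
P(0) = 0, so (θ) divides P(θ); P is reducible.

No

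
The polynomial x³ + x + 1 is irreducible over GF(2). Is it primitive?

Write f(x) = x³ + x + 1.
|GF(2^3)^×| = 2^3 − 1 = 7. Prime factorization: 7 = 7.
f is primitive ⇔ x has order 7 in GF(2)[x]/(f), i.e. x^(7/q) ≠ 1 for each prime q | 7.
x^(1) mod f = x.
None equal 1, so x has full order 7; f is primitive.

Yes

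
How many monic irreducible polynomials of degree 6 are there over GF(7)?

19544

Gauss's count: N_{7}(6) = (1/6) Σ_{d|6} μ(6/d)·7^d.
Divisors of 6: 1, 2, 3, 6; μ(6/d) for each: 1, -1, -1, 1.
Σ = 7^1 − 7^2 − 7^3 + 7^6 = 117264.
N = 117264/6 = 19544.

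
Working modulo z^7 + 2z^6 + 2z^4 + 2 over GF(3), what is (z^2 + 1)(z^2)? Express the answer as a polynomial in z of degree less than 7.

z^4 + z^2

Multiply in GF(3)[z]: (z^2 + 1)·(z^2) = z^4 + z^2.
Reduced: z^4 + z^2.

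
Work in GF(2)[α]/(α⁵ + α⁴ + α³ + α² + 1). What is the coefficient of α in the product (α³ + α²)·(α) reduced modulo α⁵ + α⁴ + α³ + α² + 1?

Multiply in GF(2)[α]: (α³ + α²)·(α) = α⁴ + α³.
Reduced: α⁴ + α³.

0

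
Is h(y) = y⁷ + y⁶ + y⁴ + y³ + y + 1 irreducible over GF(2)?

No

Check for roots in GF(2): h(0) = 1; h(1) = 0 → root.
h(1) = 0, so (y − 1) divides h(y); h is reducible.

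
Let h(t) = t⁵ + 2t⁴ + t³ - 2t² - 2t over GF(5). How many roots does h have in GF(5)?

4

Evaluate at each of the 5 elements of GF(5):
h(0) = 0 → root; h(1) = 0 → root; h(2) = 0 → root; h(3) = 3; h(4) = 0 → root.
Roots: {0, 1, 2, 4}.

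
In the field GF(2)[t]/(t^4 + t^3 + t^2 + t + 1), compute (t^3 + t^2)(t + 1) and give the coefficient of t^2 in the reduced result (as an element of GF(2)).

Multiply in GF(2)[t]: (t^3 + t^2)·(t + 1) = t^4 + t^2.
Reduce using t^4 ≡ t^3 + t^2 + t + 1 (mod t^4 + t^3 + t^2 + t + 1).
Reduced: t^3 + t + 1.

0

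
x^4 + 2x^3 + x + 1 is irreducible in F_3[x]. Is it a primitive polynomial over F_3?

No

Write f(x) = x^4 + 2x^3 + x + 1.
|GF(3^4)^×| = 3^4 − 1 = 80. Prime factorization: 80 = 2^4·5.
f is primitive ⇔ x has order 80 in GF(3)[x]/(f), i.e. x^(80/q) ≠ 1 for each prime q | 80.
x^(40) mod f = 1
x^(16) mod f = 2x^2 + 2x + 1.
Since x^(40) = 1, the order of x divides 40 < 80; not primitive.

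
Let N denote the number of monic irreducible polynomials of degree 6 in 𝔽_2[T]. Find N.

By the necklace-counting formula, N_2(6) = (1/6) Σ_{d|6} μ(6/d)·2^d.
Divisors of 6: 1, 2, 3, 6; μ(6/d) for each: 1, -1, -1, 1.
Σ = 2^1 − 2^2 − 2^3 + 2^6 = 54.
N = 54/6 = 9.

9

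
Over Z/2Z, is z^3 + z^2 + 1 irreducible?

Yes

Write f(z) = z^3 + z^2 + 1.
Check for roots in Z/2Z: f(0) = 1; f(1) = 1.
No roots. A degree-3 polynomial over a field with no linear factor is irreducible.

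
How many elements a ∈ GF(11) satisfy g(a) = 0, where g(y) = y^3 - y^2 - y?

3

Evaluate at each of the 11 elements of GF(11):
g(0) = 0 → root; g(1) = 10; g(2) = 2; g(3) = 4; g(4) = 0 → root; g(5) = 7; g(6) = 9; g(7) = 1; g(8) = 0 → root; g(9) = 1; g(10) = 10.
Roots: {0, 4, 8}.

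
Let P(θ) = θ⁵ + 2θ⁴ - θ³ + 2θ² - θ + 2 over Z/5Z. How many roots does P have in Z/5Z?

Evaluate at each of the 5 elements of Z/5Z:
P(0) = 2; P(1) = 0 → root; P(2) = 4; P(3) = 0 → root; P(4) = 2.
Roots: {1, 3}.

2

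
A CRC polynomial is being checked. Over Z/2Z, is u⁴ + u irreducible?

Write h(u) = u⁴ + u.
Check for roots in Z/2Z: h(0) = 0 → root; h(1) = 0 → root.
h(0) = 0, so (u) divides h(u); h is reducible.

No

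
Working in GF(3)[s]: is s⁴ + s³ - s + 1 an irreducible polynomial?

Write g(s) = s⁴ + s³ - s + 1.
Check for roots in GF(3): g(0) = 1; g(1) = 2; g(2) = 2.
No roots, so no linear factors.
Monic irreducibles of degree 2 over GF(3): s² + 1, s² + s - 1, s² - s - 1.
None of them divide g (all give nonzero remainder).
No irreducible factor of degree ≤ 2 exists, so g is irreducible over GF(3).

Yes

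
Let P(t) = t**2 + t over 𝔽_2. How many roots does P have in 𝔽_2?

Evaluate at each of the 2 elements of 𝔽_2:
P(0) = 0 → root; P(1) = 0 → root.
Roots: {0, 1}.

2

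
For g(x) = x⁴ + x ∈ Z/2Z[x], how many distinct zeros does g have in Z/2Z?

2

Evaluate at each of the 2 elements of Z/2Z:
g(0) = 0 → root; g(1) = 0 → root.
Roots: {0, 1}.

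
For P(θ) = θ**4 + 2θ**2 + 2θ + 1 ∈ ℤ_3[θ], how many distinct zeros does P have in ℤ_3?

1

Evaluate at each of the 3 elements of ℤ_3:
P(0) = 1; P(1) = 0 → root; P(2) = 2.
Roots: {1}.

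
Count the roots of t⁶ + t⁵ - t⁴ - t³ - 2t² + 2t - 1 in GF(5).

1

Write h(t) = t⁶ + t⁵ - t⁴ - t³ - 2t² + 2t - 1.
Evaluate at each of the 5 elements of GF(5):
h(0) = 4; h(1) = 4; h(2) = 2; h(3) = 1; h(4) = 0 → root.
Roots: {4}.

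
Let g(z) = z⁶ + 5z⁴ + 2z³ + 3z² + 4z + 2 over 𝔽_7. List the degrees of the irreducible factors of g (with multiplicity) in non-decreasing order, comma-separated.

Linear factors from roots: (z + 5).
Complete factorization: g(z) = (z + 5)^2·(z⁴ + 4z³ + 3z² + 5z + 4).
Factor degrees with multiplicity: 1 + 1 + 4 = 6.

1, 1, 4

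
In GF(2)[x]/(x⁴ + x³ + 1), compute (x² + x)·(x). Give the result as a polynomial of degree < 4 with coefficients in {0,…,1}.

x^3 + x^2

Multiply in GF(2)[x]: (x² + x)·(x) = x³ + x².
Reduced: x³ + x².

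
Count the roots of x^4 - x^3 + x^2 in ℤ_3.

2

Write h(x) = x^4 - x^3 + x^2.
Evaluate at each of the 3 elements of ℤ_3:
h(0) = 0 → root; h(1) = 1; h(2) = 0 → root.
Roots: {0, 2}.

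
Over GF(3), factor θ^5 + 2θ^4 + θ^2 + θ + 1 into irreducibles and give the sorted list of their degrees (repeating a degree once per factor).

1, 4

Write g(θ) = θ^5 + 2θ^4 + θ^2 + θ + 1.
Roots in GF(3): g(0) = 1; g(1) = 0 → root; g(2) = 2.
Linear factors from roots: (θ + 2).
Complete factorization: g(θ) = (θ + 2)·(θ^4 + θ + 2).
Factor degrees with multiplicity: 1 + 4 = 5.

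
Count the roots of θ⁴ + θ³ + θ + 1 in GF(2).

1

Write g(θ) = θ⁴ + θ³ + θ + 1.
Evaluate at each of the 2 elements of GF(2):
g(0) = 1; g(1) = 0 → root.
Roots: {1}.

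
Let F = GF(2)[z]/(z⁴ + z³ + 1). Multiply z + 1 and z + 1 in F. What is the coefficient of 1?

Multiply in GF(2)[z]: (z + 1)·(z + 1) = z² + 1.
Reduced: z² + 1.

1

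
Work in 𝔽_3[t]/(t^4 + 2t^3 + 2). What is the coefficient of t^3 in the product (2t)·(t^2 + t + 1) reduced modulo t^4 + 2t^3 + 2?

2

Multiply in 𝔽_3[t]: (2t)·(t^2 + t + 1) = 2t^3 + 2t^2 + 2t.
Reduced: 2t^3 + 2t^2 + 2t.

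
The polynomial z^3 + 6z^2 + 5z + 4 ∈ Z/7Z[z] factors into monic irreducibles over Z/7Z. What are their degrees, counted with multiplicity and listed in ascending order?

3

Write f(z) = z^3 + 6z^2 + 5z + 4.
Complete factorization: f(z) = (z^3 + 6z^2 + 5z + 4).
Factor degrees with multiplicity: 3 = 3.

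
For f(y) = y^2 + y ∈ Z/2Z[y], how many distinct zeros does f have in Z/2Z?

Evaluate at each of the 2 elements of Z/2Z:
f(0) = 0 → root; f(1) = 0 → root.
Roots: {0, 1}.

2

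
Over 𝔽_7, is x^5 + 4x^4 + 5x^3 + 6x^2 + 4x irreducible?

Write m(x) = x^5 + 4x^4 + 5x^3 + 6x^2 + 4x.
Check for roots in 𝔽_7: m(0) = 0 → root; m(1) = 6; m(2) = 0 → root; m(3) = 5; m(4) = 2; m(5) = 1; m(6) = 0 → root.
m(0) = 0, so (x) divides m(x); m is reducible.

No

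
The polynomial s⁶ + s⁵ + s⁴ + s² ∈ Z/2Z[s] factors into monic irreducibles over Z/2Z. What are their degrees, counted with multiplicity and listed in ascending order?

Write g(s) = s⁶ + s⁵ + s⁴ + s².
Roots in Z/2Z: g(0) = 0 → root; g(1) = 0 → root.
Linear factors from roots: (s), (s + 1).
Complete factorization: g(s) = (s + 1)·(s)^2·(s³ + s + 1).
Factor degrees with multiplicity: 1 + 1 + 1 + 3 = 6.

1, 1, 1, 3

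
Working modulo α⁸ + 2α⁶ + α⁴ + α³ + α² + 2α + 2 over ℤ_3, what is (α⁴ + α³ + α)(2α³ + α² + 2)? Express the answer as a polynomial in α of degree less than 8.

Multiply in ℤ_3[α]: (α⁴ + α³ + α)·(2α³ + α² + 2) = 2α⁷ + α⁵ + α⁴ + 2α.
Reduced: 2α⁷ + α⁵ + α⁴ + 2α.

2α^7 + α^5 + α^4 + 2α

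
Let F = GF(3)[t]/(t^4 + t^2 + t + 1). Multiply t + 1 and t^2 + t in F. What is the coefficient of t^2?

2

Multiply in GF(3)[t]: (t + 1)·(t^2 + t) = t^3 + 2t^2 + t.
Reduced: t^3 + 2t^2 + t.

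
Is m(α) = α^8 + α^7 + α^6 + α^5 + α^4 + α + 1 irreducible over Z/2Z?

Yes

Check for roots in Z/2Z: m(0) = 1; m(1) = 1.
No roots, so no linear factors.
Monic irreducibles of degree 2 over GF(2): α^2 + α + 1.
None of them divide m (all give nonzero remainder).
Monic irreducibles of degree 3 over GF(2): α^3 + α + 1, α^3 + α^2 + 1.
None of them divide m (all give nonzero remainder).
Monic irreducibles of degree 4 over GF(2): α^4 + α + 1, α^4 + α^3 + 1, α^4 + α^3 + α^2 + α + 1.
None of them divide m (all give nonzero remainder).
No irreducible factor of degree ≤ 4 exists, so m is irreducible over GF(2).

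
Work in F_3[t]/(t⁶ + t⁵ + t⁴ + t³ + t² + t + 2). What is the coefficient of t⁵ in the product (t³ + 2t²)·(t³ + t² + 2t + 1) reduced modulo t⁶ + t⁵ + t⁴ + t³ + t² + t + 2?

Multiply in F_3[t]: (t³ + 2t²)·(t³ + t² + 2t + 1) = t⁶ + t⁴ + 2t³ + 2t².
Reduce using t⁶ ≡ 2t⁵ + 2t⁴ + 2t³ + 2t² + 2t + 1 (mod t⁶ + t⁵ + t⁴ + t³ + t² + t + 2).
Reduced: 2t⁵ + t³ + t² + 2t + 1.

2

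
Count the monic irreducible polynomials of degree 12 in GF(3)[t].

x^(3^12) − x is the product of all monic irreducibles of degree dividing 12; Möbius inversion gives N = (1/12) Σ μ(12/d)·3^d.
Divisors of 12: 1, 2, 3, 4, 6, 12; μ(12/d) for each: 0, 1, 0, -1, -1, 1.
Σ = 3^2 − 3^4 − 3^6 + 3^12 = 530640.
N = 530640/12 = 44220.

44220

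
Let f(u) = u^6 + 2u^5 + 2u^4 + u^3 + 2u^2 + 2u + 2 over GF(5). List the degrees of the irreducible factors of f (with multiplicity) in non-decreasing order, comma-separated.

1, 1, 2, 2

Roots in GF(5): f(0) = 2; f(1) = 2; f(2) = 2; f(3) = 0 → root; f(4) = 2.
Linear factors from roots: (u + 2).
Complete factorization: f(u) = (u + 2)^2·(u^2 + u + 1)·(u^2 + 2u + 3).
Factor degrees with multiplicity: 1 + 1 + 2 + 2 = 6.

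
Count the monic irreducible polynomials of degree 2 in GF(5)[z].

10

By the necklace-counting formula, N_5(2) = (1/2) Σ_{d|2} μ(2/d)·5^d.
Divisors of 2: 1, 2; μ(2/d) for each: -1, 1.
Σ = − 5^1 + 5^2 = 20.
N = 20/2 = 10.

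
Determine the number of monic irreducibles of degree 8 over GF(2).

The number of monic irreducibles of degree 8 over GF(2) is (1/8)·Σ_{d∣8} μ(8/d) 2^d.
Divisors of 8: 1, 2, 4, 8; μ(8/d) for each: 0, 0, -1, 1.
Σ = − 2^4 + 2^8 = 240.
N = 240/8 = 30.

30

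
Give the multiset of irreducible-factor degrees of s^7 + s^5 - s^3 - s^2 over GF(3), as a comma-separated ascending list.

Write g(s) = s^7 + s^5 - s^3 - s^2.
Roots in GF(3): g(0) = 0 → root; g(1) = 0 → root; g(2) = 1.
Linear factors from roots: (s), (s - 1).
Complete factorization: g(s) = (s - 1)·(s)^2·(s^2 - s - 1)^2.
Factor degrees with multiplicity: 1 + 1 + 1 + 2 + 2 = 7.

1, 1, 1, 2, 2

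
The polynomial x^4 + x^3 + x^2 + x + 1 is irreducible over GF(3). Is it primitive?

No

Write f(x) = x^4 + x^3 + x^2 + x + 1.
|GF(3^4)^×| = 3^4 − 1 = 80. Prime factorization: 80 = 2^4·5.
f is primitive ⇔ x has order 80 in GF(3)[x]/(f), i.e. x^(80/q) ≠ 1 for each prime q | 80.
x^(40) mod f = 1
x^(16) mod f = x.
Since x^(40) = 1, the order of x divides 40 < 80; not primitive.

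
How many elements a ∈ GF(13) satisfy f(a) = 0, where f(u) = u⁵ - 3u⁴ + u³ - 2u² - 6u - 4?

Evaluate at each of the 13 elements of GF(13):
f(0) = 9; f(1) = 0 → root; f(2) = 7; f(3) = 0 → root; f(4) = 0 → root; f(5) = 4; f(6) = 1; f(7) = 1; f(8) = 12; f(9) = 4; f(10) = 3; f(11) = 3; f(12) = 8.
Roots: {1, 3, 4}.

3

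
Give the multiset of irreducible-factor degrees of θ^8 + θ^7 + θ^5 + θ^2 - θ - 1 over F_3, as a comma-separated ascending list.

Write h(θ) = θ^8 + θ^7 + θ^5 + θ^2 - θ - 1.
Roots in F_3: h(0) = 2; h(1) = 2; h(2) = 0 → root.
Linear factors from roots: (θ + 1).
Complete factorization: h(θ) = (θ + 1)·(θ^2 - θ - 1)^2·(θ^3 - θ^2 - θ - 1).
Factor degrees with multiplicity: 1 + 2 + 2 + 3 = 8.

1, 2, 2, 3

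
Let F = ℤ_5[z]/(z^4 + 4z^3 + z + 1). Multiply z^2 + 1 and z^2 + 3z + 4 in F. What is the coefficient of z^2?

Multiply in ℤ_5[z]: (z^2 + 1)·(z^2 + 3z + 4) = z^4 + 3z^3 + 3z + 4.
Reduce using z^4 ≡ z^3 + 4z + 4 (mod z^4 + 4z^3 + z + 1).
Reduced: 4z^3 + 2z + 3.

0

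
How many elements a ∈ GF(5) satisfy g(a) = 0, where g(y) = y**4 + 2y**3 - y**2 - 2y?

Evaluate at each of the 5 elements of GF(5):
g(0) = 0 → root; g(1) = 0 → root; g(2) = 4; g(3) = 0 → root; g(4) = 0 → root.
Roots: {0, 1, 3, 4}.

4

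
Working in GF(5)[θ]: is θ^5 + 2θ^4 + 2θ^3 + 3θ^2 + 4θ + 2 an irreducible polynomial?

No

Write g(θ) = θ^5 + 2θ^4 + 2θ^3 + 3θ^2 + 4θ + 2.
Check for roots in GF(5): g(0) = 2; g(1) = 4; g(2) = 2; g(3) = 0 → root; g(4) = 0 → root.
g(3) = 0, so (θ − 3) divides g(θ); g is reducible.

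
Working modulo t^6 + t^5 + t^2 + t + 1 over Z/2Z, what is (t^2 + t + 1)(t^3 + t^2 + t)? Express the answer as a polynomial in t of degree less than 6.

t^5 + t^3 + t

Multiply in Z/2Z[t]: (t^2 + t + 1)·(t^3 + t^2 + t) = t^5 + t^3 + t.
Reduced: t^5 + t^3 + t.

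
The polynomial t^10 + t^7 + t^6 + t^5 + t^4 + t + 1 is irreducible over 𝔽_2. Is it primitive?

Yes

Write f(t) = t^10 + t^7 + t^6 + t^5 + t^4 + t + 1.
|GF(2^10)^×| = 2^10 − 1 = 1023. Prime factorization: 1023 = 3·11·31.
f is primitive ⇔ t has order 1023 in GF(2)[t]/(f), i.e. t^(1023/q) ≠ 1 for each prime q | 1023.
t^(341) mod f = t^9 + t^7 + t^5 + t^4 + t^3 + t^2 + 1.
t^(93) mod f = t^8 + t^7 + t^6 + t^5 + t + 1.
t^(33) mod f = t^9 + t^6 + t^5 + 1.
None equal 1, so t has full order 1023; f is primitive.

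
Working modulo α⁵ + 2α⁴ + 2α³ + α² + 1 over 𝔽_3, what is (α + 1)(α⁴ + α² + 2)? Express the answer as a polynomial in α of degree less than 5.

Multiply in 𝔽_3[α]: (α + 1)·(α⁴ + α² + 2) = α⁵ + α⁴ + α³ + α² + 2α + 2.
Reduce using α⁵ ≡ α⁴ + α³ + 2α² + 2 (mod α⁵ + 2α⁴ + 2α³ + α² + 1).
Reduced: 2α⁴ + 2α³ + 2α + 1.

2α^4 + 2α^3 + 2α + 1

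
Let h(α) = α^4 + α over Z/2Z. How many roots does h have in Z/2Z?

Evaluate at each of the 2 elements of Z/2Z:
h(0) = 0 → root; h(1) = 0 → root.
Roots: {0, 1}.

2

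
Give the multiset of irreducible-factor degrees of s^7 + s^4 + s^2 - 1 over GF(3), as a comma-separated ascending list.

Write g(s) = s^7 + s^4 + s^2 - 1.
Roots in GF(3): g(0) = 2; g(1) = 2; g(2) = 0 → root.
Linear factors from roots: (s + 1).
Complete factorization: g(s) = (s + 1)·(s^2 + s - 1)·(s^4 + s^3 + s^2 + 1).
Factor degrees with multiplicity: 1 + 2 + 4 = 7.

1, 2, 4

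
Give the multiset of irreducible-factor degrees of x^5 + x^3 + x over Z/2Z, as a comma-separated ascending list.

1, 2, 2

Write f(x) = x^5 + x^3 + x.
Roots in Z/2Z: f(0) = 0 → root; f(1) = 1.
Linear factors from roots: (x).
Complete factorization: f(x) = (x)·(x^2 + x + 1)^2.
Factor degrees with multiplicity: 1 + 2 + 2 = 5.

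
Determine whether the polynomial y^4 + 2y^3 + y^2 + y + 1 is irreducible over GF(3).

No

Write f(y) = y^4 + 2y^3 + y^2 + y + 1.
Check for roots in GF(3): f(0) = 1; f(1) = 0 → root; f(2) = 0 → root.
f(1) = 0, so (y − 1) divides f(y); f is reducible.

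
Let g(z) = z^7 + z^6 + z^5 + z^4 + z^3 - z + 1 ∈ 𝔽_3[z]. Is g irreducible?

Check for roots in 𝔽_3: g(0) = 1; g(1) = 2; g(2) = 1.
No roots, so no linear factors.
Monic irreducibles of degree 2 over GF(3): z^2 + 1, z^2 + z - 1, z^2 - z - 1.
None of them divide g (all give nonzero remainder).
Degree-3 irreducible divisors: test the 8 monic irreducibles of degree 3 over GF(3).
None of them divide g (all give nonzero remainder).
No irreducible factor of degree ≤ 3 exists, so g is irreducible over GF(3).

Yes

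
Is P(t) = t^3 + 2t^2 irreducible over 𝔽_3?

No

Check for roots in 𝔽_3: P(0) = 0 → root; P(1) = 0 → root; P(2) = 1.
P(0) = 0, so (t) divides P(t); P is reducible.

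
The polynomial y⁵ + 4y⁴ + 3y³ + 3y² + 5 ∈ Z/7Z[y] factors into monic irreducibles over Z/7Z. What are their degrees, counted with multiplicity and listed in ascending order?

Write f(y) = y⁵ + 4y⁴ + 3y³ + 3y² + 5.
Complete factorization: f(y) = (y² + 3y + 1)·(y³ + y² + 6y + 5).
Factor degrees with multiplicity: 2 + 3 = 5.

2, 3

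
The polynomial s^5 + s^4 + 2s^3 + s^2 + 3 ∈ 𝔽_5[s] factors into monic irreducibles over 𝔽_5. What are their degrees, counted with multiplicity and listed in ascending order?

1, 2, 2

Write f(s) = s^5 + s^4 + 2s^3 + s^2 + 3.
Roots in 𝔽_5: f(0) = 3; f(1) = 3; f(2) = 1; f(3) = 0 → root; f(4) = 2.
Linear factors from roots: (s + 2).
Complete factorization: f(s) = (s + 2)·(s^2 + 2)·(s^2 + 4s + 2).
Factor degrees with multiplicity: 1 + 2 + 2 = 5.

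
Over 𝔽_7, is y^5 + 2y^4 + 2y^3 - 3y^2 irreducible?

Write P(y) = y^5 + 2y^4 + 2y^3 - 3y^2.
Check for roots in 𝔽_7: P(0) = 0 → root; P(1) = 2; P(2) = 5; P(3) = 5; P(4) = 6; P(5) = 0 → root; P(6) = 3.
P(0) = 0, so (y) divides P(y); P is reducible.

No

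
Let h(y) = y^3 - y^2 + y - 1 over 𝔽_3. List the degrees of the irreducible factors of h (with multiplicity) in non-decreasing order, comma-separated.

Roots in 𝔽_3: h(0) = 2; h(1) = 0 → root; h(2) = 2.
Linear factors from roots: (y - 1).
Complete factorization: h(y) = (y - 1)·(y^2 + 1).
Factor degrees with multiplicity: 1 + 2 = 3.

1, 2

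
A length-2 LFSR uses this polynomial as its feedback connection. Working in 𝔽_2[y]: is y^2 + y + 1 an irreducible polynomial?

Write h(y) = y^2 + y + 1.
Check for roots in 𝔽_2: h(0) = 1; h(1) = 1.
No roots. A degree-2 polynomial over a field with no linear factor is irreducible.

Yes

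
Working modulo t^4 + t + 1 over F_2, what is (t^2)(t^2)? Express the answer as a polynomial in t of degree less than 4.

t + 1

Multiply in F_2[t]: (t^2)·(t^2) = t^4.
Reduce using t^4 ≡ t + 1 (mod t^4 + t + 1).
Reduced: t + 1.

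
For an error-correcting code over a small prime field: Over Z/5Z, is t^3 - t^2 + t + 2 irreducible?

Yes

Write m(t) = t^3 - t^2 + t + 2.
Check for roots in Z/5Z: m(0) = 2; m(1) = 3; m(2) = 3; m(3) = 3; m(4) = 4.
No roots. A degree-3 polynomial over a field with no linear factor is irreducible.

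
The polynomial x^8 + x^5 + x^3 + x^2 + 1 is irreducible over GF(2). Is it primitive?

Write f(x) = x^8 + x^5 + x^3 + x^2 + 1.
|GF(2^8)^×| = 2^8 − 1 = 255. Prime factorization: 255 = 3·5·17.
f is primitive ⇔ x has order 255 in GF(2)[x]/(f), i.e. x^(255/q) ≠ 1 for each prime q | 255.
x^(85) mod f = x^7 + x^5 + x^4 + x^3 + x^2 + x.
x^(51) mod f = x^7 + x^6 + x^4 + x^3 + x^2.
x^(15) mod f = x^7 + x^6 + x^5 + x^2.
None equal 1, so x has full order 255; f is primitive.

Yes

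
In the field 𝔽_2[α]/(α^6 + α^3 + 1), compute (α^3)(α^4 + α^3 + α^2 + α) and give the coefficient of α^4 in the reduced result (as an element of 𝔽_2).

0

Multiply in 𝔽_2[α]: (α^3)·(α^4 + α^3 + α^2 + α) = α^7 + α^6 + α^5 + α^4.
Reduce using α^6 ≡ α^3 + 1 (mod α^6 + α^3 + 1).
Reduced: α^5 + α^3 + α + 1.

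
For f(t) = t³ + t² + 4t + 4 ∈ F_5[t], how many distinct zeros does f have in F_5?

2

Evaluate at each of the 5 elements of F_5:
f(0) = 4; f(1) = 0 → root; f(2) = 4; f(3) = 2; f(4) = 0 → root.
Roots: {1, 4}.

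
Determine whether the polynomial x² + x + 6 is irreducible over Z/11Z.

Write m(x) = x² + x + 6.
Check each element of Z/11Z for a root: m(0)=6, m(1)=8, m(2)=1, m(3)=7, m(4)=4, m(5)=3, m(6)=4, m(7)=7, m(8)=1, m(9)=8, m(10)=6.
No roots. A degree-2 polynomial over a field with no linear factor is irreducible.

Yes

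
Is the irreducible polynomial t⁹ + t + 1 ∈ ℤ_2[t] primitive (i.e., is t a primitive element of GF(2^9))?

Write f(t) = t⁹ + t + 1.
|GF(2^9)^×| = 2^9 − 1 = 511. Prime factorization: 511 = 7·73.
f is primitive ⇔ t has order 511 in GF(2)[t]/(f), i.e. t^(511/q) ≠ 1 for each prime q | 511.
t^(73) mod f = 1
t^(7) mod f = t⁷.
Since t^(73) = 1, the order of t divides 73 < 511; not primitive.

No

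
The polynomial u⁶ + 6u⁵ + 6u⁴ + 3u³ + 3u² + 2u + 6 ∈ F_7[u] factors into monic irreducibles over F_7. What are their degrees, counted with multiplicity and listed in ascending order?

Write f(u) = u⁶ + 6u⁵ + 6u⁴ + 3u³ + 3u² + 2u + 6.
Linear factors from roots: (u + 4), (u + 2).
Complete factorization: f(u) = (u + 2)·(u + 4)·(u² + 3u + 1)·(u² + 4u + 6).
Factor degrees with multiplicity: 1 + 1 + 2 + 2 = 6.

1, 1, 2, 2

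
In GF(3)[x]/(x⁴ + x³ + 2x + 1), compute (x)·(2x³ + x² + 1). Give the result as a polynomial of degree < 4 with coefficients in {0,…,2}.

Multiply in GF(3)[x]: (x)·(2x³ + x² + 1) = 2x⁴ + x³ + x.
Reduce using x⁴ ≡ 2x³ + x + 2 (mod x⁴ + x³ + 2x + 1).
Reduced: 2x³ + 1.

2x^3 + 1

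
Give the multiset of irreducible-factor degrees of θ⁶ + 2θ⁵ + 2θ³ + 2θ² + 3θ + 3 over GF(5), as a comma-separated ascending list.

Write f(θ) = θ⁶ + 2θ⁵ + 2θ³ + 2θ² + 3θ + 3.
Roots in GF(5): f(0) = 3; f(1) = 3; f(2) = 1; f(3) = 4; f(4) = 4.
Complete factorization: f(θ) = (θ² + 3)·(θ⁴ + 2θ³ + 2θ² + θ + 1).
Factor degrees with multiplicity: 2 + 4 = 6.

2, 4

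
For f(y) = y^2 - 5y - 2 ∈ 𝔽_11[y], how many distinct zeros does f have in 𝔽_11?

1

Evaluate at each of the 11 elements of 𝔽_11:
f(0) = 9; f(1) = 5; f(2) = 3; f(3) = 3; f(4) = 5; f(5) = 9; f(6) = 4; f(7) = 1; f(8) = 0 → root; f(9) = 1; f(10) = 4.
Roots: {8}.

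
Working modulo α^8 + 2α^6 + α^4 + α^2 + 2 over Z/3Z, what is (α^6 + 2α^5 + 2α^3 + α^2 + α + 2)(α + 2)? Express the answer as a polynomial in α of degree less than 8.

α^7 + α^6 + α^5 + 2α^4 + 2α^3 + α + 1

Multiply in Z/3Z[α]: (α^6 + 2α^5 + 2α^3 + α^2 + α + 2)·(α + 2) = α^7 + α^6 + α^5 + 2α^4 + 2α^3 + α + 1.
Reduced: α^7 + α^6 + α^5 + 2α^4 + 2α^3 + α + 1.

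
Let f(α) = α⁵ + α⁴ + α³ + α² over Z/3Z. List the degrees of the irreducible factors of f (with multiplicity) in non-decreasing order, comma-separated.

Roots in Z/3Z: f(0) = 0 → root; f(1) = 1; f(2) = 0 → root.
Linear factors from roots: (α), (α + 1).
Complete factorization: f(α) = (α + 1)·(α)^2·(α² + 1).
Factor degrees with multiplicity: 1 + 1 + 1 + 2 = 5.

1, 1, 1, 2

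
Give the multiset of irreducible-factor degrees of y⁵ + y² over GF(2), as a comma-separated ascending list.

1, 1, 1, 2

Write g(y) = y⁵ + y².
Roots in GF(2): g(0) = 0 → root; g(1) = 0 → root.
Linear factors from roots: (y), (y + 1).
Complete factorization: g(y) = (y + 1)·(y)^2·(y² + y + 1).
Factor degrees with multiplicity: 1 + 1 + 1 + 2 = 5.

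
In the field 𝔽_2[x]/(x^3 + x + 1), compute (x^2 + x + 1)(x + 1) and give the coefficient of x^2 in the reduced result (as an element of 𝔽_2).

Multiply in 𝔽_2[x]: (x^2 + x + 1)·(x + 1) = x^3 + 1.
Reduce using x^3 ≡ x + 1 (mod x^3 + x + 1).
Reduced: x.

0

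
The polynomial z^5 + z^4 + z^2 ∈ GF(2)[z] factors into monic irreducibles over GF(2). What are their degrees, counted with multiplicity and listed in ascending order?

1, 1, 3

Write f(z) = z^5 + z^4 + z^2.
Roots in GF(2): f(0) = 0 → root; f(1) = 1.
Linear factors from roots: (z).
Complete factorization: f(z) = (z)^2·(z^3 + z^2 + 1).
Factor degrees with multiplicity: 1 + 1 + 3 = 5.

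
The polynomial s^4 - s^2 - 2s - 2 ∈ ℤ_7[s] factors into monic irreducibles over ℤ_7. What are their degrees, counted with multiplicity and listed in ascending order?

Write f(s) = s^4 - s^2 - 2s - 2.
Linear factors from roots: (s + 2), (s + 1).
Complete factorization: f(s) = (s + 1)·(s + 2)·(s^2 - 3s - 1).
Factor degrees with multiplicity: 1 + 1 + 2 = 4.

1, 1, 2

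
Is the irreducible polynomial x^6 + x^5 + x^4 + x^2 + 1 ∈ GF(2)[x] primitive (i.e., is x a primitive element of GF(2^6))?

Write f(x) = x^6 + x^5 + x^4 + x^2 + 1.
|GF(2^6)^×| = 2^6 − 1 = 63. Prime factorization: 63 = 3^2·7.
f is primitive ⇔ x has order 63 in GF(2)[x]/(f), i.e. x^(63/q) ≠ 1 for each prime q | 63.
x^(21) mod f = 1
x^(9) mod f = x^3 + 1.
Since x^(21) = 1, the order of x divides 21 < 63; not primitive.

No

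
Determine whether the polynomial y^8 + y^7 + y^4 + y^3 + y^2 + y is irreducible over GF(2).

Write m(y) = y^8 + y^7 + y^4 + y^3 + y^2 + y.
Check for roots in GF(2): m(0) = 0 → root; m(1) = 0 → root.
m(0) = 0, so (y) divides m(y); m is reducible.

No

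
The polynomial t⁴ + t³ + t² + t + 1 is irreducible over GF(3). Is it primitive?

No

Write f(t) = t⁴ + t³ + t² + t + 1.
|GF(3^4)^×| = 3^4 − 1 = 80. Prime factorization: 80 = 2^4·5.
f is primitive ⇔ t has order 80 in GF(3)[t]/(f), i.e. t^(80/q) ≠ 1 for each prime q | 80.
t^(40) mod f = 1
t^(16) mod f = t.
Since t^(40) = 1, the order of t divides 40 < 80; not primitive.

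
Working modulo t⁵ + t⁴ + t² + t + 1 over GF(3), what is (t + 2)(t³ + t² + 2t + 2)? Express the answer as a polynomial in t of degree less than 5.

t^4 + t^2 + 1

Multiply in GF(3)[t]: (t + 2)·(t³ + t² + 2t + 2) = t⁴ + t² + 1.
Reduced: t⁴ + t² + 1.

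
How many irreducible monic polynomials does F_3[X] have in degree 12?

Gauss's count: N_{3}(12) = (1/12) Σ_{d|12} μ(12/d)·3^d.
Divisors of 12: 1, 2, 3, 4, 6, 12; μ(12/d) for each: 0, 1, 0, -1, -1, 1.
Σ = 3^2 − 3^4 − 3^6 + 3^12 = 530640.
N = 530640/12 = 44220.

44220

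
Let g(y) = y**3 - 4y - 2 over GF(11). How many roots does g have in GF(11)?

Evaluate at each of the 11 elements of GF(11):
g(0) = 9; g(1) = 6; g(2) = 9; g(3) = 2; g(4) = 2; g(5) = 4; g(6) = 3; g(7) = 5; g(8) = 5; g(9) = 9; g(10) = 1.
No element is a root.

0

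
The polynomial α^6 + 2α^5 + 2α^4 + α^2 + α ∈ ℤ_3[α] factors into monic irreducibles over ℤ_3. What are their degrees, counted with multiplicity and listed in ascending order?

1, 2, 3

Write g(α) = α^6 + 2α^5 + 2α^4 + α^2 + α.
Roots in ℤ_3: g(0) = 0 → root; g(1) = 1; g(2) = 1.
Linear factors from roots: (α).
Complete factorization: g(α) = (α)·(α^2 + 1)·(α^3 + 2α^2 + α + 1).
Factor degrees with multiplicity: 1 + 2 + 3 = 6.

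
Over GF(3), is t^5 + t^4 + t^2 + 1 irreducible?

Yes

Write g(t) = t^5 + t^4 + t^2 + 1.
Check for roots in GF(3): g(0) = 1; g(1) = 1; g(2) = 2.
No roots, so no linear factors.
Monic irreducibles of degree 2 over GF(3): t^2 + 1, t^2 + t - 1, t^2 - t - 1.
None of them divide g (all give nonzero remainder).
No irreducible factor of degree ≤ 2 exists, so g is irreducible over GF(3).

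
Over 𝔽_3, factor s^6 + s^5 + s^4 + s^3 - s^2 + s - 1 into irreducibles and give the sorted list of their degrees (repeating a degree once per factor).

1, 1, 2, 2

Write h(s) = s^6 + s^5 + s^4 + s^3 - s^2 + s - 1.
Roots in 𝔽_3: h(0) = 2; h(1) = 0 → root; h(2) = 0 → root.
Linear factors from roots: (s - 1), (s + 1).
Complete factorization: h(s) = (s + 1)·(s - 1)·(s^2 - s - 1)^2.
Factor degrees with multiplicity: 1 + 1 + 2 + 2 = 6.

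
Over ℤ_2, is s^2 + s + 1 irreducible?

Yes

Write f(s) = s^2 + s + 1.
Check for roots in ℤ_2: f(0) = 1; f(1) = 1.
No roots. A degree-2 polynomial over a field with no linear factor is irreducible.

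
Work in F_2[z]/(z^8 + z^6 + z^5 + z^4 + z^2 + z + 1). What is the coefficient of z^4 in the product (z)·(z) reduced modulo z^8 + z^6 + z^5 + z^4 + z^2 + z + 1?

0

Multiply in F_2[z]: (z)·(z) = z^2.
Reduced: z^2.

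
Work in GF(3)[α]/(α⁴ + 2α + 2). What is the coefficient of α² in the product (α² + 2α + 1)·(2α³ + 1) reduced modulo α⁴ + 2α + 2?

Multiply in GF(3)[α]: (α² + 2α + 1)·(2α³ + 1) = 2α⁵ + α⁴ + 2α³ + α² + 2α + 1.
Reduce using α⁴ ≡ α + 1 (mod α⁴ + 2α + 2).
Reduced: 2α³ + 2α + 2.

0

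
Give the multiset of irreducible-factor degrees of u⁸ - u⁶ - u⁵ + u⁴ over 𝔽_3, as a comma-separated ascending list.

1, 1, 1, 1, 1, 3

Write f(u) = u⁸ - u⁶ - u⁵ + u⁴.
Roots in 𝔽_3: f(0) = 0 → root; f(1) = 0 → root; f(2) = 2.
Linear factors from roots: (u), (u - 1).
Complete factorization: f(u) = (u - 1)·(u)^4·(u³ + u² - 1).
Factor degrees with multiplicity: 1 + 1 + 1 + 1 + 1 + 3 = 8.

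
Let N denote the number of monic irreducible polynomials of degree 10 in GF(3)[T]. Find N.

By the necklace-counting formula, N_3(10) = (1/10) Σ_{d|10} μ(10/d)·3^d.
Divisors of 10: 1, 2, 5, 10; μ(10/d) for each: 1, -1, -1, 1.
Σ = 3^1 − 3^2 − 3^5 + 3^10 = 58800.
N = 58800/10 = 5880.

5880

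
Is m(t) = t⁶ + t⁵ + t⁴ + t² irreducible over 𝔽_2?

No

Check for roots in 𝔽_2: m(0) = 0 → root; m(1) = 0 → root.
m(0) = 0, so (t) divides m(t); m is reducible.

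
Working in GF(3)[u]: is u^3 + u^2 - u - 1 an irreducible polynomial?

Write m(u) = u^3 + u^2 - u - 1.
Check for roots in GF(3): m(0) = 2; m(1) = 0 → root; m(2) = 0 → root.
m(1) = 0, so (u − 1) divides m(u); m is reducible.

No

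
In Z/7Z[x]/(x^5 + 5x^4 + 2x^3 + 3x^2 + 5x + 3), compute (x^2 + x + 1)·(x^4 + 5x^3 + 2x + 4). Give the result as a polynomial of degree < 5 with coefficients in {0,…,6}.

Multiply in Z/7Z[x]: (x^2 + x + 1)·(x^4 + 5x^3 + 2x + 4) = x^6 + 6x^5 + 6x^4 + 6x^2 + 6x + 4.
Reduce using x^5 ≡ 2x^4 + 5x^3 + 4x^2 + 2x + 4 (mod x^5 + 5x^4 + 2x^3 + 3x^2 + 5x + 3).
Reduced: 6x^4 + 2x^3 + 5x^2 + 5x + 1.

6x^4 + 2x^3 + 5x^2 + 5x + 1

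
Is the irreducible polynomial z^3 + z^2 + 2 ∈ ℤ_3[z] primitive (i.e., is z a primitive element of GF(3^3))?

No

Write f(z) = z^3 + z^2 + 2.
|GF(3^3)^×| = 3^3 − 1 = 26. Prime factorization: 26 = 2·13.
f is primitive ⇔ z has order 26 in GF(3)[z]/(f), i.e. z^(26/q) ≠ 1 for each prime q | 26.
z^(13) mod f = 1
z^(2) mod f = z^2.
Since z^(13) = 1, the order of z divides 13 < 26; not primitive.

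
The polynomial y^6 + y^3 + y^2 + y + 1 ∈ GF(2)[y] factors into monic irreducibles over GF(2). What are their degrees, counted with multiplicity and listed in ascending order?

Write g(y) = y^6 + y^3 + y^2 + y + 1.
Roots in GF(2): g(0) = 1; g(1) = 1.
Complete factorization: g(y) = (y^2 + y + 1)·(y^4 + y^3 + 1).
Factor degrees with multiplicity: 2 + 4 = 6.

2, 4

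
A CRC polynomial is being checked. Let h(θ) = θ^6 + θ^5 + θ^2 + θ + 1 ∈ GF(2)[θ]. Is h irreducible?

Check for roots in GF(2): h(0) = 1; h(1) = 1.
No roots, so no linear factors.
Monic irreducibles of degree 2 over GF(2): θ^2 + θ + 1.
None of them divide h (all give nonzero remainder).
Monic irreducibles of degree 3 over GF(2): θ^3 + θ + 1, θ^3 + θ^2 + 1.
None of them divide h (all give nonzero remainder).
No irreducible factor of degree ≤ 3 exists, so h is irreducible over GF(2).

Yes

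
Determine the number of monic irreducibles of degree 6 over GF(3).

116

By the necklace-counting formula, N_3(6) = (1/6) Σ_{d|6} μ(6/d)·3^d.
Divisors of 6: 1, 2, 3, 6; μ(6/d) for each: 1, -1, -1, 1.
Σ = 3^1 − 3^2 − 3^3 + 3^6 = 696.
N = 696/6 = 116.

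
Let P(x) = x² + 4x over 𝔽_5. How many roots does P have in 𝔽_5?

Evaluate at each of the 5 elements of 𝔽_5:
P(0) = 0 → root; P(1) = 0 → root; P(2) = 2; P(3) = 1; P(4) = 2.
Roots: {0, 1}.

2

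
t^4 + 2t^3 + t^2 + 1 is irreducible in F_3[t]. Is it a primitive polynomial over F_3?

Write f(t) = t^4 + 2t^3 + t^2 + 1.
|GF(3^4)^×| = 3^4 − 1 = 80. Prime factorization: 80 = 2^4·5.
f is primitive ⇔ t has order 80 in GF(3)[t]/(f), i.e. t^(80/q) ≠ 1 for each prime q | 80.
t^(40) mod f = 1
t^(16) mod f = t^3 + t^2 + 2t.
Since t^(40) = 1, the order of t divides 40 < 80; not primitive.

No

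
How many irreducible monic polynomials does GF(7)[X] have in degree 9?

x^(7^9) − x is the product of all monic irreducibles of degree dividing 9; Möbius inversion gives N = (1/9) Σ μ(9/d)·7^d.
Divisors of 9: 1, 3, 9; μ(9/d) for each: 0, -1, 1.
Σ = − 7^3 + 7^9 = 40353264.
N = 40353264/9 = 4483696.

4483696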